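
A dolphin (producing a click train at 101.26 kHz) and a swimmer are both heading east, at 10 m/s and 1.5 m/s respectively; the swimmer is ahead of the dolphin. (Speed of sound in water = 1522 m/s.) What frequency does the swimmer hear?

The swimmer is ahead, so the dolphin is moving toward it while the swimmer is moving away from the dolphin.
General Doppler shift: f' = f · (v − v_o)/(v − v_s).
f' = 101.26 × (1522 − 1.5)/(1522 − 10) = 101.26 × 1520.5/1512 ≈ 101.8 kHz.

101.8 kHz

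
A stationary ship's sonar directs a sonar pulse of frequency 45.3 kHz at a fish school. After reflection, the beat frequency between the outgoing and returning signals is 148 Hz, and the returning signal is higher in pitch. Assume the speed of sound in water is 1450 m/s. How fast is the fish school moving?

2.36 m/s

Double Doppler shift off a moving reflector: f₂ = f₀ · (v + u)/(v − u) (u > 0 toward emitter).
Returning signal is higher, so f₂ = f₀ + Δf = 45300 + 148 = 45448 Hz.
Rearranging, u = v · (f₂ − f₀)/(f₂ + f₀) = 1450 × 148/90748 ≈ 2.36 m/s.
So the fish school is moving at 2.36 m/s toward the emitter.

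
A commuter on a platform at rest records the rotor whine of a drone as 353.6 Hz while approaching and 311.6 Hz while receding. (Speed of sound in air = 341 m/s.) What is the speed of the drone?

21.5 m/s

f₁/f₂ = (v + v_s)/(v − v_s), so v_s = v · (f₁ − f₂)/(f₁ + f₂).
v_s = 341 × (353.6 − 311.6)/(353.6 + 311.6) = 341 × 42.0/665.2 ≈ 21.5 m/s.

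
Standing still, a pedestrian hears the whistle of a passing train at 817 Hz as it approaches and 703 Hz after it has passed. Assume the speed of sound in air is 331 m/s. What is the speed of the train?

24.8 m/s

f₁/f₂ = (v + v_s)/(v − v_s), so v_s = v · (f₁ − f₂)/(f₁ + f₂).
v_s = 331 × (817 − 703)/(817 + 703) = 331 × 114/1520 ≈ 24.8 m/s.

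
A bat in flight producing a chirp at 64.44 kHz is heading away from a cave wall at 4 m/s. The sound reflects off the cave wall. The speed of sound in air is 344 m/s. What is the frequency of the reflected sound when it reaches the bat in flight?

The cave wall receives the sound from a moving source: f₁ = f₀ · v/(v + v_e) = 64.44 × 344/348 ≈ 63.7 kHz.
On the return leg the bat in flight is a moving observer: f₂ = f₁ · (v − v_e)/v = 63.7 × 340/344 ≈ 63.0 kHz.
Equivalently f₂ = f₀ · (v − v_e)/(v + v_e).

63.0 kHz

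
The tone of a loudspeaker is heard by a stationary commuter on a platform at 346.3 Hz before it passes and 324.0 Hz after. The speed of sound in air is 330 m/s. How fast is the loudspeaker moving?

f₁/f₂ = (v + v_s)/(v − v_s), so v_s = v · (f₁ − f₂)/(f₁ + f₂).
v_s = 330 × (346.3 − 324.0)/(346.3 + 324.0) = 330 × 22.3/670.3 ≈ 11.0 m/s.

11.0 m/s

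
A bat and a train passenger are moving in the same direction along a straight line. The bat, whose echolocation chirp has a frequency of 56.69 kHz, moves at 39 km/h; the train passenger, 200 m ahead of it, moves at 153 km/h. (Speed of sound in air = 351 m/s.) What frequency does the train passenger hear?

39 km/h = 10.83 m/s; 153 km/h = 42.5 m/s.
The train passenger is ahead, so the bat is moving toward it while the train passenger is moving away from the bat.
With source approaching and observer receding, f' = f · (v − v_o)/(v − v_s).
f' = 56.69 × (351 − 42.5)/(351 − 10.83) = 56.69 × 308.5/340.17 ≈ 51.4 kHz.

51.4 kHz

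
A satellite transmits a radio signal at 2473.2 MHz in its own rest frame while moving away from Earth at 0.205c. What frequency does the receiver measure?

Relativistic Doppler for frequency: f' = f₀ · √((1 − β)/(1 + β)).
f' = 2473.2 × √(0.7950/1.2050) = 2473.2 × 0.81225 ≈ 2008.9 MHz.

2008.9 MHz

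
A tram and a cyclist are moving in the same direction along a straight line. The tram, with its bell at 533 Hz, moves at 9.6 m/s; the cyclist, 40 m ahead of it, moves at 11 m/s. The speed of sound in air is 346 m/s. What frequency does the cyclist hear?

The cyclist is ahead, so the tram is moving toward it while the cyclist is moving away from the tram.
Both move, so f' = f · (v − v_o)/(v − v_s).
f' = 533 × (346 − 11)/(346 − 9.6) = 533 × 335/336.4 ≈ 531 Hz.

531 Hz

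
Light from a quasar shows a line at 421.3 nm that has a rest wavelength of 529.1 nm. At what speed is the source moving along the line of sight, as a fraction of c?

0.224

λ'/λ₀ = 0.7963 < 1 (blueshift), so the source is approaching.
λ'/λ₀ = √((1 − β)/(1 + β)) for an approaching source ⇒ β = (1 − r²)/(1 + r²) with r = λ'/λ₀.
β = (1 − 0.6340)/(1 + 0.6340) ≈ 0.224.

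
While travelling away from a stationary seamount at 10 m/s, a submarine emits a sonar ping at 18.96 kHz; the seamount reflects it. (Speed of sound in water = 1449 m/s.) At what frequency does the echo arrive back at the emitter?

The seamount receives the sound from a moving source: f₁ = f₀ · v/(v + v_e) = 18.96 × 1449/1459 ≈ 18.83 kHz.
On the return leg the submarine is a moving observer: f₂ = f₁ · (v − v_e)/v = 18.83 × 1439/1449 ≈ 18.70 kHz.
Equivalently f₂ = f₀ · (v − v_e)/(v + v_e).

18.70 kHz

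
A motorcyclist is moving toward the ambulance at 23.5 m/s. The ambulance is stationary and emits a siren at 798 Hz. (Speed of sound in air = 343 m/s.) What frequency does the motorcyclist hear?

Moving observer, stationary source: f' = f · (v + v_o)/v.
f' = 798 × (343 + 23.5)/343 = 798 × 366.5/343 ≈ 853 Hz.

853 Hz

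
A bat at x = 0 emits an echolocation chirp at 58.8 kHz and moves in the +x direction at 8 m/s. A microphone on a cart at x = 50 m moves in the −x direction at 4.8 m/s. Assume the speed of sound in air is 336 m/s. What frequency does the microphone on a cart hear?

The observer lies on the +x side, so the source is heading toward the observer and the observer is heading toward the source.
General Doppler shift: f' = f · (v + v_o)/(v − v_s).
f' = 58.8 × (336 + 4.8)/(336 − 8) = 58.8 × 340.8/328 ≈ 61.1 kHz.

61.1 kHz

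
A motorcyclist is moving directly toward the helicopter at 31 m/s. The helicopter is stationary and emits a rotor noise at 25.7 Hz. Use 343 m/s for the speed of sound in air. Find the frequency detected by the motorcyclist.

28.0 Hz

Only the observer moves, toward the source, so f' = f · (v + v_o)/v.
f' = 25.7 × (343 + 31)/343 = 25.7 × 374/343 ≈ 28.0 Hz.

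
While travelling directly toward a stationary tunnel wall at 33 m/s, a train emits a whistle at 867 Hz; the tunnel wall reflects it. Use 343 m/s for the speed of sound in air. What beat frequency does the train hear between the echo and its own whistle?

The tunnel wall receives the sound from a moving source: f₁ = f₀ · v/(v − v_e) = 867 × 343/310 ≈ 959.3 Hz.
On the return leg the train is a moving observer: f₂ = f₁ · (v + v_e)/v = 959.3 × 376/343 ≈ 1051.6 Hz.
Equivalently f₂ = f₀ · (v + v_e)/(v − v_e).
Beat against the emitted tone: |f₂ − f₀| = 2v_e·f₀/(v − v_e) = 2 × 33 × 867/310 ≈ 185 Hz.

185 Hz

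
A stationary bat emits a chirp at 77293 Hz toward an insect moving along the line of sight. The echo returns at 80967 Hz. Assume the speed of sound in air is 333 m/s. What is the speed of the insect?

7.7 m/s

Double Doppler shift off a moving reflector: f₂ = f₀ · (v + u)/(v − u) (u > 0 toward emitter).
Rearranging, u = v · (f₂ − f₀)/(f₂ + f₀) = 333 × 3674/158260 ≈ 7.7 m/s.
So the insect is moving at 7.7 m/s toward the emitter.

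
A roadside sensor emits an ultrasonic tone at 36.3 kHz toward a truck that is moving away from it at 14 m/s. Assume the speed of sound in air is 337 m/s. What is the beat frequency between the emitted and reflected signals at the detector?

The truck first receives the wave as a moving observer: f₁ = f₀ · (v − u)/v = 36.3 × (337 − 14)/337 ≈ 34.79 kHz.
On reflection it acts as a source moving away from the stationary detector: f₂ = f₁ · v/(v + u) = 34.79 × 337/351 ≈ 33.40 kHz.
Beat frequency (with f₀ = 36300 Hz): |f₂ − f₀| = 2u·f₀/(v + u) = 2 × 14 × 36300/351 ≈ 2896 Hz.

2896 Hz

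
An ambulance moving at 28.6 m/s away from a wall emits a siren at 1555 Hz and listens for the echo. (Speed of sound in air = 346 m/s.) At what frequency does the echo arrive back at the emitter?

The wall receives the sound from a moving source: f₁ = f₀ · v/(v + v_e) = 1555 × 346/374.6 ≈ 1436 Hz.
On the return leg the ambulance is a moving observer: f₂ = f₁ · (v − v_e)/v = 1436 × 317.4/346 ≈ 1318 Hz.

1318 Hz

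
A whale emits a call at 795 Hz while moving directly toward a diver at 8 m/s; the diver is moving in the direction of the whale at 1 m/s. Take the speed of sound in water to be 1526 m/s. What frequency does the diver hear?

General Doppler shift: f' = f · (v + v_o)/(v − v_s).
f' = 795 × (1526 + 1)/(1526 − 8) = 795 × 1527/1518 ≈ 800 Hz.

800 Hz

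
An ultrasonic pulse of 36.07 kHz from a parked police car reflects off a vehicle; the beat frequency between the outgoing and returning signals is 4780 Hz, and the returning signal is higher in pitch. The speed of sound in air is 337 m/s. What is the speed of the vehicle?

Double Doppler shift off a moving reflector: f₂ = f₀ · (v + u)/(v − u) (u > 0 toward emitter).
Returning signal is higher, so f₂ = f₀ + Δf = 36070 + 4780 = 40850 Hz.
Rearranging, u = v · (f₂ − f₀)/(f₂ + f₀) = 337 × 4780/76920 ≈ 20.9 m/s.
So the vehicle is moving at 20.9 m/s toward the emitter.

20.9 m/s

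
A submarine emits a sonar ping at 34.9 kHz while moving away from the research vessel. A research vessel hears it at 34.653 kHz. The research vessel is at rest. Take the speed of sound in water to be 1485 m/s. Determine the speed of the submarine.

f' = f · v/(v + v_s) ⇒ v_s = v · |1 − f/f'|.
v_s = 1485 × |1 − 34.9/34.653| = 1485 × 0.007128 ≈ 10.6 m/s.

10.6 m/s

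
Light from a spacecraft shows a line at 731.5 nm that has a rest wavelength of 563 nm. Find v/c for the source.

λ'/λ₀ = 1.2993 > 1 (redshift), so the source is receding.
λ'/λ₀ = √((1 + β)/(1 − β)) for a receding source ⇒ β = (r² − 1)/(r² + 1) with r = λ'/λ₀.
β = (1.6882 − 1)/(1.6882 + 1) ≈ 0.256.

0.256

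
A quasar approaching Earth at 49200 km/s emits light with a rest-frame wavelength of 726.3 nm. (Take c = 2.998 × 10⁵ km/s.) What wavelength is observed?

β = v/c = 49200/299800 = 0.1641.
Relativistic Doppler for wavelength: λ' = λ₀ · √((1 − β)/(1 + β)).
λ' = 726.3 × √(0.8359/1.1641) = 726.3 × 0.84738 ≈ 615.5 nm.

615.5 nm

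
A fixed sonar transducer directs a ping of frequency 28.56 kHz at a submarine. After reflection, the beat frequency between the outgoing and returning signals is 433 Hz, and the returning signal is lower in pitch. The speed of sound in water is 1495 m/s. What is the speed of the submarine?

Double Doppler shift off a moving reflector: f₂ = f₀ · (v + u)/(v − u) (u > 0 toward emitter).
Returning signal is lower, so f₂ = f₀ − Δf = 28560 − 433 = 28127 Hz.
Rearranging, u = v · (f₂ − f₀)/(f₂ + f₀) = 1495 × -433/56687 ≈ -11.4 m/s.
So the submarine is moving at 11.4 m/s away from the emitter.

11.4 m/s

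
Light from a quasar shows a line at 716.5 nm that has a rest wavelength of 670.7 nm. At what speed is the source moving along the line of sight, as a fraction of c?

λ'/λ₀ = 1.0683 > 1 (redshift), so the source is receding.
λ'/λ₀ = √((1 + β)/(1 − β)) for a receding source ⇒ β = (r² − 1)/(r² + 1) with r = λ'/λ₀.
β = (1.1412 − 1)/(1.1412 + 1) ≈ 0.066.

0.066c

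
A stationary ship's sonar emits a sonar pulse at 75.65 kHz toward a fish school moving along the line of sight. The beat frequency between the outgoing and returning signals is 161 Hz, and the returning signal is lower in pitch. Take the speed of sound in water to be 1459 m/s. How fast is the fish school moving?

1.55 m/s

Double Doppler shift off a moving reflector: f₂ = f₀ · (v + u)/(v − u) (u > 0 toward emitter).
Returning signal is lower, so f₂ = f₀ − Δf = 75650 − 161 = 75489 Hz.
Rearranging, u = v · (f₂ − f₀)/(f₂ + f₀) = 1459 × -161/151139 ≈ -1.55 m/s.
So the fish school is moving at 1.55 m/s away from the emitter.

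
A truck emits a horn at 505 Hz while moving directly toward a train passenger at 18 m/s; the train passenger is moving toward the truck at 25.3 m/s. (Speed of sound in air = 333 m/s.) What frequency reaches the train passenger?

574 Hz

General Doppler shift: f' = f · (v + v_o)/(v − v_s).
f' = 505 × (333 + 25.3)/(333 − 18) = 505 × 358.3/315 ≈ 574 Hz.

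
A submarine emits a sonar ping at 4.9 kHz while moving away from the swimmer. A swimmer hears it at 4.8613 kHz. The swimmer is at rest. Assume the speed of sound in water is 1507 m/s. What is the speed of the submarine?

12.0 m/s

f' = f · v/(v + v_s) ⇒ v_s = v · |1 − f/f'|.
v_s = 1507 × |1 − 4.9/4.8613| = 1507 × 0.007961 ≈ 12.0 m/s.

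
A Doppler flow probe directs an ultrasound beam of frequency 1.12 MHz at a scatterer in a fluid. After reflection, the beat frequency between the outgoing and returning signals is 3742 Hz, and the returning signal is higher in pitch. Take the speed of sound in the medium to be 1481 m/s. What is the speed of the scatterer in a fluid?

2.47 m/s

Double Doppler shift off a moving reflector: f₂ = f₀ · (v + u)/(v − u) (u > 0 toward emitter).
Returning signal is higher, so f₂ = f₀ + Δf = 1120000 + 3742 = 1123742 Hz.
Rearranging, u = v · (f₂ − f₀)/(f₂ + f₀) = 1481 × 3742/2243742 ≈ 2.47 m/s.
So the scatterer in a fluid is moving at 2.47 m/s toward the emitter.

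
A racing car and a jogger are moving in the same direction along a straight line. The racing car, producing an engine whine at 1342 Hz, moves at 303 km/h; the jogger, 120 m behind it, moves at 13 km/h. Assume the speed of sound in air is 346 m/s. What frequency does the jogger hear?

303 km/h = 84.17 m/s; 13 km/h = 3.611 m/s.
The jogger is behind, so the racing car is moving away from it while the jogger is moving toward the racing car.
General Doppler shift: f' = f · (v + v_o)/(v + v_s).
f' = 1342 × (346 + 3.611)/(346 + 84.17) = 1342 × 349.61/430.17 ≈ 1091 Hz.

1091 Hz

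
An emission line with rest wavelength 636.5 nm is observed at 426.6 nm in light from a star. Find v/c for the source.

λ'/λ₀ = 0.6702 < 1 (blueshift), so the source is approaching.
λ'/λ₀ = √((1 − β)/(1 + β)) for an approaching source ⇒ β = (1 − r²)/(1 + r²) with r = λ'/λ₀.
β = (1 − 0.4492)/(1 + 0.4492) ≈ 0.380.

0.380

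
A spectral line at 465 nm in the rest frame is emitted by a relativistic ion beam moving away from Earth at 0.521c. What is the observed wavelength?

Relativistic Doppler for wavelength: λ' = λ₀ · √((1 + β)/(1 − β)).
λ' = 465 × √(1.5210/0.4790) = 465 × 1.78196 ≈ 828.6 nm.

828.6 nm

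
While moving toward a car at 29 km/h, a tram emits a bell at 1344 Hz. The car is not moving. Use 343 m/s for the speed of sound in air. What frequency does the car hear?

29 km/h = 8.056 m/s.
Only the source moves, toward the listener, so f' = f · v/(v − v_s).
f' = 1344 × 343/(343 − 8.056) = 1344 × 343/334.9 ≈ 1376 Hz.

1376 Hz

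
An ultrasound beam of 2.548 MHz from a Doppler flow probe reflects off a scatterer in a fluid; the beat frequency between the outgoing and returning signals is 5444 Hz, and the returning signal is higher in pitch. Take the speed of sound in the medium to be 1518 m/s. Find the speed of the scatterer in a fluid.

Double Doppler shift off a moving reflector: f₂ = f₀ · (v + u)/(v − u) (u > 0 toward emitter).
Returning signal is higher, so f₂ = f₀ + Δf = 2548000 + 5444 = 2553444 Hz.
Rearranging, u = v · (f₂ − f₀)/(f₂ + f₀) = 1518 × 5444/5101444 ≈ 1.62 m/s.
So the scatterer in a fluid is moving at 1.62 m/s toward the emitter.

1.62 m/s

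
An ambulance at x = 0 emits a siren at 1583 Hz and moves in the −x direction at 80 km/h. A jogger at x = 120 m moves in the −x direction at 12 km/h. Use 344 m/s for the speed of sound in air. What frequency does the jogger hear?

80 km/h = 22.22 m/s; 12 km/h = 3.333 m/s.
The observer lies on the +x side, so the source is heading away from the observer and the observer is heading toward the source.
With source receding and observer approaching, f' = f · (v + v_o)/(v + v_s).
f' = 1583 × (344 + 3.333)/(344 + 22.22) = 1583 × 347.33/366.22 ≈ 1501 Hz.

1501 Hz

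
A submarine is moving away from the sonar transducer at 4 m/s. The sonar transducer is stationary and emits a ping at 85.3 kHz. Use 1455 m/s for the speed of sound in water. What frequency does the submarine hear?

Only the observer moves, away from the source, so f' = f · (v − v_o)/v.
f' = 85.3 × (1455 − 4)/1455 = 85.3 × 1451/1455 ≈ 85.1 kHz.

85.1 kHz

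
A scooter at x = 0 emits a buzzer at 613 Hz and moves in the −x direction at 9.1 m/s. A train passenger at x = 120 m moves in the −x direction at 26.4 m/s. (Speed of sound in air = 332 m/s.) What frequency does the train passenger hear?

The observer lies on the +x side, so the source is heading away from the observer and the observer is heading toward the source.
With source receding and observer approaching, f' = f · (v + v_o)/(v + v_s).
f' = 613 × (332 + 26.4)/(332 + 9.1) = 613 × 358.4/341.1 ≈ 644 Hz.

644 Hz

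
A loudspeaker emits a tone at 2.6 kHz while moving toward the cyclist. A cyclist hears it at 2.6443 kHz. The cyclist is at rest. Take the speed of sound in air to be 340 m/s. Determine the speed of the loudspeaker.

f' = f · v/(v − v_s) ⇒ v_s = v · |1 − f/f'|.
v_s = 340 × |1 − 2.6/2.6443| = 340 × 0.01675 ≈ 5.7 m/s.

5.7 m/s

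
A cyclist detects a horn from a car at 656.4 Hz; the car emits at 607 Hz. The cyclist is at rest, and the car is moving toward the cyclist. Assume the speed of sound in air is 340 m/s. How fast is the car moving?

26 m/s

f' = f · v/(v − v_s) ⇒ v_s = v · |1 − f/f'|.
v_s = 340 × |1 − 607/656.4| = 340 × 0.07526 ≈ 26 m/s.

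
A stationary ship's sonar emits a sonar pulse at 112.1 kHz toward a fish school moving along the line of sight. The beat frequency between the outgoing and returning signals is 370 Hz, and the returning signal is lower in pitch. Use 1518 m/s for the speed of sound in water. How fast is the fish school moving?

Double Doppler shift off a moving reflector: f₂ = f₀ · (v + u)/(v − u) (u > 0 toward emitter).
Returning signal is lower, so f₂ = f₀ − Δf = 112100 − 370 = 111730 Hz.
Rearranging, u = v · (f₂ − f₀)/(f₂ + f₀) = 1518 × -370/223830 ≈ -2.51 m/s.
So the fish school is moving at 2.51 m/s away from the emitter.

2.51 m/s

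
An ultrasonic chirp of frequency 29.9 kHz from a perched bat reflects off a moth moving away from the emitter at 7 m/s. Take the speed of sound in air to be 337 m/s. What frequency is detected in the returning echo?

The moth first receives the wave as a moving observer: f₁ = f₀ · (v − u)/v = 29.9 × (337 − 7)/337 ≈ 29.3 kHz.
The reflection then acts as a moving source: f₂ = f₁ · v/(v + u) ≈ 28.7 kHz.
Equivalently f₂ = f₀ · (v − u)/(v + u).

28.7 kHz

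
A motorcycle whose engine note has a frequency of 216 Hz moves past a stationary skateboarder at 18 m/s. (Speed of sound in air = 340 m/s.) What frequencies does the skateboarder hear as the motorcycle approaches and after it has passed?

228 Hz approaching; 205 Hz receding

Approaching: f₁ = f · v/(v − v_s) = 216 × 340/322 ≈ 228 Hz.
Receding: f₂ = f · v/(v + v_s) = 216 × 340/358 ≈ 205 Hz.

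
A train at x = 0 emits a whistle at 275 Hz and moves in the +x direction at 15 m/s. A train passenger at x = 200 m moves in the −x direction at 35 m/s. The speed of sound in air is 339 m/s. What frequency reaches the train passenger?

The observer lies on the +x side, so the source is heading toward the observer and the observer is heading toward the source.
Both move, so f' = f · (v + v_o)/(v − v_s).
f' = 275 × (339 + 35)/(339 − 15) = 275 × 374/324 ≈ 317 Hz.

317 Hz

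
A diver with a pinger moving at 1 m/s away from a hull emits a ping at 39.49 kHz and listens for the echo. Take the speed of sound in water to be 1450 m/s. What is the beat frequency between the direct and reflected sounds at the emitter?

The hull receives the sound from a moving source: f₁ = f₀ · v/(v + v_e) = 39.49 × 1450/1451 ≈ 39.4628 kHz.
On the return leg the diver with a pinger is a moving observer: f₂ = f₁ · (v − v_e)/v = 39.4628 × 1449/1450 ≈ 39.4356 kHz.
Equivalently f₂ = f₀ · (v − v_e)/(v + v_e).
Beat against the emitted tone (with f₀ = 39490 Hz): |f₂ − f₀| = 2v_e·f₀/(v + v_e) = 2 × 1 × 39490/1451 ≈ 54.4 Hz.

54.4 Hz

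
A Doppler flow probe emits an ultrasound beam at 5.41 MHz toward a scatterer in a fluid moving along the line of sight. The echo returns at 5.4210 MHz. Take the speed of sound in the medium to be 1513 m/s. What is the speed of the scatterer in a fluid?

Double Doppler shift off a moving reflector: f₂ = f₀ · (v + u)/(v − u) (u > 0 toward emitter).
Rearranging, u = v · (f₂ − f₀)/(f₂ + f₀) = 1513 × 0.0110/10.8310 ≈ 1.54 m/s.
So the scatterer in a fluid is moving at 1.54 m/s toward the emitter.

1.54 m/s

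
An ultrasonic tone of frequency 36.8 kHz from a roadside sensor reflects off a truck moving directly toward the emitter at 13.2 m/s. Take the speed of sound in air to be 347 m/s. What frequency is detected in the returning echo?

The truck first receives the wave as a moving observer: f₁ = f₀ · (v + u)/v = 36.8 × (347 + 13.2)/347 ≈ 38.2 kHz.
The reflection then acts as a moving source: f₂ = f₁ · v/(v − u) ≈ 39.7 kHz.

39.7 kHz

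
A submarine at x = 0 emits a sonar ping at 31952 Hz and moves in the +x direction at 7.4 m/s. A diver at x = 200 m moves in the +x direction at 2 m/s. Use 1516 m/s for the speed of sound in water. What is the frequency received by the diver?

32066 Hz

The observer lies on the +x side, so the source is heading toward the observer and the observer is heading away from the source.
Both move, so f' = f · (v − v_o)/(v − v_s).
f' = 31952 × (1516 − 2)/(1516 − 7.4) = 31952 × 1514/1508.6 ≈ 32066 Hz.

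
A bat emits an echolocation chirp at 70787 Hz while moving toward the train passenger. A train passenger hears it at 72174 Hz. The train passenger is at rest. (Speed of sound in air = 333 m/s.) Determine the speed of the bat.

f' = f · v/(v − v_s) ⇒ v_s = v · |1 − f/f'|.
v_s = 333 × |1 − 70787/72174| = 333 × 0.01922 ≈ 6.4 m/s.

6.4 m/s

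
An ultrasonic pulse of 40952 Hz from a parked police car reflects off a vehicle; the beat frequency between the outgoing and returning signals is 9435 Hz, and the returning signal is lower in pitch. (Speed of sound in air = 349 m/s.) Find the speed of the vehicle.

Double Doppler shift off a moving reflector: f₂ = f₀ · (v + u)/(v − u) (u > 0 toward emitter).
Returning signal is lower, so f₂ = f₀ − Δf = 40952 − 9435 = 31517 Hz.
Rearranging, u = v · (f₂ − f₀)/(f₂ + f₀) = 349 × -9435/72469 ≈ -45 m/s.
So the vehicle is moving at 45 m/s away from the emitter.

45 m/s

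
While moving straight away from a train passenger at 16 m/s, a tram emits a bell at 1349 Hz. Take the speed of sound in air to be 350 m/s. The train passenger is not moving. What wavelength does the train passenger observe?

With the source moving away from a stationary observer, f' = f · v/(v + v_s).
f' = 1349 × 350/(350 + 16) ≈ 1290 Hz.
λ' = v/f' = 350/1290.03 ≈ 27.1 cm.

27.1 cm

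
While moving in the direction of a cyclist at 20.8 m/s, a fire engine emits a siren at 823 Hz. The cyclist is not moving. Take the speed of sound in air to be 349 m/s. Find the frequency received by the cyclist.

Only the source moves, toward the listener, so f' = f · v/(v − v_s).
f' = 823 × 349/(349 − 20.8) = 823 × 349/328.2 ≈ 875 Hz.

875 Hz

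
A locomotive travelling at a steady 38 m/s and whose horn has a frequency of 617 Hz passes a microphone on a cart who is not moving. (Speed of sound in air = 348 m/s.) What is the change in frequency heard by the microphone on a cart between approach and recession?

136 Hz

Approaching: f₁ = f · v/(v − v_s) = 617 × 348/310 ≈ 693 Hz.
Receding: f₂ = f · v/(v + v_s) = 617 × 348/386 ≈ 556 Hz.
Drop: f₁ − f₂ = 2f·v·v_s/(v² − v_s²) = 2 × 617 × 348 × 38/(348² − 38²) ≈ 136 Hz.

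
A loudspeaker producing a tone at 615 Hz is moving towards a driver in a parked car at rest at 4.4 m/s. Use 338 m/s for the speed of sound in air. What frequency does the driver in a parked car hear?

With the source moving toward a stationary observer, f' = f · v/(v − v_s).
f' = 615 × 338/(338 − 4.4) = 615 × 338/333.6 ≈ 623 Hz.

623 Hz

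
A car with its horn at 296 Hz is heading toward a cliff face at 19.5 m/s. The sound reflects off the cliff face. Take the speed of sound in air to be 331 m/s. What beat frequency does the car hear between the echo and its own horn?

The cliff face receives the sound from a moving source: f₁ = f₀ · v/(v − v_e) = 296 × 331/311.5 ≈ 314.5 Hz.
On the return leg the car is a moving observer: f₂ = f₁ · (v + v_e)/v = 314.5 × 350.5/331 ≈ 333.1 Hz.
Equivalently f₂ = f₀ · (v + v_e)/(v − v_e).
Beat against the emitted tone: |f₂ − f₀| = 2v_e·f₀/(v − v_e) = 2 × 19.5 × 296/311.5 ≈ 37.1 Hz.

37.1 Hz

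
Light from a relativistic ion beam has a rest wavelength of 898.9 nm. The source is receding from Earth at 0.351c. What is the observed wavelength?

Relativistic Doppler for wavelength: λ' = λ₀ · √((1 + β)/(1 − β)).
λ' = 898.9 × √(1.3510/0.6490) = 898.9 × 1.44280 ≈ 1296.9 nm.

1296.9 nm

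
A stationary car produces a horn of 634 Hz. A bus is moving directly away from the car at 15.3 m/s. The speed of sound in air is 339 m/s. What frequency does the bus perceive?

605 Hz

Moving observer, stationary source: f' = f · (v − v_o)/v.
f' = 634 × (339 − 15.3)/339 = 634 × 323.7/339 ≈ 605 Hz.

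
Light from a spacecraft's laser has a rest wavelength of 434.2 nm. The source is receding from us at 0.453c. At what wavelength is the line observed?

Relativistic Doppler for wavelength: λ' = λ₀ · √((1 + β)/(1 − β)).
λ' = 434.2 × √(1.4530/0.5470) = 434.2 × 1.62982 ≈ 707.7 nm.

707.7 nm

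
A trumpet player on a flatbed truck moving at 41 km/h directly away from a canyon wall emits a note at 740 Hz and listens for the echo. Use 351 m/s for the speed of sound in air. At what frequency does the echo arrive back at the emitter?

41 km/h = 11.39 m/s.
The canyon wall receives the sound from a moving source: f₁ = f₀ · v/(v + v_e) = 740 × 351/362.39 ≈ 717 Hz.
On the return leg the trumpet player on a flatbed truck is a moving observer: f₂ = f₁ · (v − v_e)/v = 717 × 339.61/351 ≈ 693 Hz.
Equivalently f₂ = f₀ · (v − v_e)/(v + v_e).

693 Hz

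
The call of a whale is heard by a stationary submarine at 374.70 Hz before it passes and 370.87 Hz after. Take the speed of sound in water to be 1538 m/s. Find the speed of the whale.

f₁/f₂ = (v + v_s)/(v − v_s), so v_s = v · (f₁ − f₂)/(f₁ + f₂).
v_s = 1538 × (374.70 − 370.87)/(374.70 + 370.87) = 1538 × 3.83/745.57 ≈ 7.9 m/s.

7.9 m/s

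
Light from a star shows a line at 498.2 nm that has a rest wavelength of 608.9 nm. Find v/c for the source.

λ'/λ₀ = 0.8182 < 1 (blueshift), so the source is approaching.
λ'/λ₀ = √((1 − β)/(1 + β)) for an approaching source ⇒ β = (1 − r²)/(1 + r²) with r = λ'/λ₀.
β = (1 − 0.6694)/(1 + 0.6694) ≈ 0.198.

0.198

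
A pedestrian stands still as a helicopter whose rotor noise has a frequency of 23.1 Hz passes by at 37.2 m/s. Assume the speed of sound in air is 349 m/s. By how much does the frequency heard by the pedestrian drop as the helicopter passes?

4.98 Hz

Approaching: f₁ = f · v/(v − v_s) = 23.1 × 349/311.8 ≈ 25.86 Hz.
Receding: f₂ = f · v/(v + v_s) = 23.1 × 349/386.2 ≈ 20.87 Hz.
Drop: f₁ − f₂ = 2f·v·v_s/(v² − v_s²) = 2 × 23.1 × 349 × 37.2/(349² − 37.2²) ≈ 4.98 Hz.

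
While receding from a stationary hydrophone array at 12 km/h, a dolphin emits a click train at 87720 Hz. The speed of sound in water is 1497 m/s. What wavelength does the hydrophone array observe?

12 km/h = 3.333 m/s.
With the source moving away from a stationary observer, f' = f · v/(v + v_s).
f' = 87720 × 1497/(1497 + 3.333) ≈ 87525 Hz.
λ' = v/f' = 1497/87525.1 ≈ 1.7 cm.

1.7 cm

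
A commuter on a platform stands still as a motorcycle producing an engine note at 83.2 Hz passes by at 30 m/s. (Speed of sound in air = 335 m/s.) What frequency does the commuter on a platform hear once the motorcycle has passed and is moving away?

76 Hz

Receding: f₂ = f · v/(v + v_s) = 83.2 × 335/365 ≈ 76 Hz.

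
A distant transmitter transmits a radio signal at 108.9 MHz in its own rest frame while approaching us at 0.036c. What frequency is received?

Relativistic Doppler for frequency: f' = f₀ · √((1 + β)/(1 − β)).
f' = 108.9 × √(1.0360/0.9640) = 108.9 × 1.03667 ≈ 112.9 MHz.

112.9 MHz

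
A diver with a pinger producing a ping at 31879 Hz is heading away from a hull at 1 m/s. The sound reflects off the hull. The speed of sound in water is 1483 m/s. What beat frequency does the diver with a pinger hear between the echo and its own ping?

The hull receives the sound from a moving source: f₁ = f₀ · v/(v + v_e) = 31879 × 1483/1484 ≈ 31857.5 Hz.
On the return leg the diver with a pinger is a moving observer: f₂ = f₁ · (v − v_e)/v = 31857.5 × 1482/1483 ≈ 31836.0 Hz.
Equivalently f₂ = f₀ · (v − v_e)/(v + v_e).
Beat against the emitted tone: |f₂ − f₀| = 2v_e·f₀/(v + v_e) = 2 × 1 × 31879/1484 ≈ 43.0 Hz.

43.0 Hz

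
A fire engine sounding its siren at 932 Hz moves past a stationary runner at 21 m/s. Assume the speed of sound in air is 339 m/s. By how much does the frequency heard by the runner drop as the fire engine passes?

116 Hz

Approaching: f₁ = f · v/(v − v_s) = 932 × 339/318 ≈ 994 Hz.
Receding: f₂ = f · v/(v + v_s) = 932 × 339/360 ≈ 878 Hz.
Drop: f₁ − f₂ = 2f·v·v_s/(v² − v_s²) = 2 × 932 × 339 × 21/(339² − 21²) ≈ 116 Hz.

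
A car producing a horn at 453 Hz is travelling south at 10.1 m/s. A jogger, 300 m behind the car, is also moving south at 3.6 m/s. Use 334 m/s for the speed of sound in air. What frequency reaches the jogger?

The jogger is behind, so the car is moving away from it while the jogger is moving toward the car.
With source receding and observer approaching, f' = f · (v + v_o)/(v + v_s).
f' = 453 × (334 + 3.6)/(334 + 10.1) = 453 × 337.6/344.1 ≈ 444 Hz.

444 Hz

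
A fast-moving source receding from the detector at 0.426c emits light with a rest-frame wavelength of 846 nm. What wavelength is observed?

1333.4 nm

Relativistic Doppler for wavelength: λ' = λ₀ · √((1 + β)/(1 − β)).
λ' = 846 × √(1.4260/0.5740) = 846 × 1.57617 ≈ 1333.4 nm.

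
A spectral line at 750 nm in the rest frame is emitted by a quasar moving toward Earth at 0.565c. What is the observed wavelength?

395.4 nm

Relativistic Doppler for wavelength: λ' = λ₀ · √((1 − β)/(1 + β)).
λ' = 750 × √(0.4350/1.5650) = 750 × 0.52721 ≈ 395.4 nm.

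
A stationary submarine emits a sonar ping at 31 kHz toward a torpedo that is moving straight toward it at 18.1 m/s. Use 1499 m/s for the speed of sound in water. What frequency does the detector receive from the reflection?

31.8 kHz

The torpedo first receives the wave as a moving observer: f₁ = f₀ · (v + u)/v = 31 × (1499 + 18.1)/1499 ≈ 31.4 kHz.
On reflection it acts as a source moving toward the stationary detector: f₂ = f₁ · v/(v − u) = 31.4 × 1499/1480.9 ≈ 31.8 kHz.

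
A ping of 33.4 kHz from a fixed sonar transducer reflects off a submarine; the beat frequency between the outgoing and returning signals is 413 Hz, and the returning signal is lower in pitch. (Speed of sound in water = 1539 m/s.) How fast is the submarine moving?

9.6 m/s

Double Doppler shift off a moving reflector: f₂ = f₀ · (v + u)/(v − u) (u > 0 toward emitter).
Returning signal is lower, so f₂ = f₀ − Δf = 33400 − 413 = 32987 Hz.
Rearranging, u = v · (f₂ − f₀)/(f₂ + f₀) = 1539 × -413/66387 ≈ -9.6 m/s.
So the submarine is moving at 9.6 m/s away from the emitter.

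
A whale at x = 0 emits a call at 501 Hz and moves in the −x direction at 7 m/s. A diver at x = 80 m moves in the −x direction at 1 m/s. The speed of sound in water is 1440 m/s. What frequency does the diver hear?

499 Hz

The observer lies on the +x side, so the source is heading away from the observer and the observer is heading toward the source.
General Doppler shift: f' = f · (v + v_o)/(v + v_s).
f' = 501 × (1440 + 1)/(1440 + 7) = 501 × 1441/1447 ≈ 499 Hz.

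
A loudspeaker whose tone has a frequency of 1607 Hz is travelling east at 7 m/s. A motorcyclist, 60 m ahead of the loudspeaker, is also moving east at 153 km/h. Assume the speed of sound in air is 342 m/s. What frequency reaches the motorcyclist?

153 km/h = 42.5 m/s.
The motorcyclist is ahead, so the loudspeaker is moving toward it while the motorcyclist is moving away from the loudspeaker.
General Doppler shift: f' = f · (v − v_o)/(v − v_s).
f' = 1607 × (342 − 42.5)/(342 − 7) = 1607 × 299.5/335 ≈ 1437 Hz.

1437 Hz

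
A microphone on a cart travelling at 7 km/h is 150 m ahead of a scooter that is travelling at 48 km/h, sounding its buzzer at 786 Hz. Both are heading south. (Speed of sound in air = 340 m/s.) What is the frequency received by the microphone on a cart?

813 Hz

48 km/h = 13.33 m/s; 7 km/h = 1.944 m/s.
The microphone on a cart is ahead, so the scooter is moving toward it while the microphone on a cart is moving away from the scooter.
Both move, so f' = f · (v − v_o)/(v − v_s).
f' = 786 × (340 − 1.944)/(340 − 13.33) = 786 × 338.06/326.67 ≈ 813 Hz.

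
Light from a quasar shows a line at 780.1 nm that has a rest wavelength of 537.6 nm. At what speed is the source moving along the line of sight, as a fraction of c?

λ'/λ₀ = 1.4511 > 1 (redshift), so the source is receding.
λ'/λ₀ = √((1 + β)/(1 − β)) for a receding source ⇒ β = (r² − 1)/(r² + 1) with r = λ'/λ₀.
β = (2.1056 − 1)/(2.1056 + 1) ≈ 0.356.

0.356c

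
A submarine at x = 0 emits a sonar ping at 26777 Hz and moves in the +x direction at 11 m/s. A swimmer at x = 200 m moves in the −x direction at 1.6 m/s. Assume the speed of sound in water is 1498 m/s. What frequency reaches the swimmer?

27004 Hz

The observer lies on the +x side, so the source is heading toward the observer and the observer is heading toward the source.
General Doppler shift: f' = f · (v + v_o)/(v − v_s).
f' = 26777 × (1498 + 1.6)/(1498 − 11) = 26777 × 1499.6/1487 ≈ 27004 Hz.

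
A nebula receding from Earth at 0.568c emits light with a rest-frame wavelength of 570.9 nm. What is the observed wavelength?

Relativistic Doppler for wavelength: λ' = λ₀ · √((1 + β)/(1 − β)).
λ' = 570.9 × √(1.5680/0.4320) = 570.9 × 1.90516 ≈ 1087.7 nm.

1087.7 nm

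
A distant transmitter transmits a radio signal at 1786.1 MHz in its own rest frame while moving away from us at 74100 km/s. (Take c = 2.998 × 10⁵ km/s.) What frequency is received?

1387.7 MHz

β = v/c = 74100/299800 = 0.2472.
Relativistic Doppler for frequency: f' = f₀ · √((1 − β)/(1 + β)).
f' = 1786.1 × √(0.7528/1.2472) = 1786.1 × 0.77694 ≈ 1387.7 MHz.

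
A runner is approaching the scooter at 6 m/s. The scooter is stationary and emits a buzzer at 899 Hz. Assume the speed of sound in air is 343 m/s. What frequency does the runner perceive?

Moving observer, stationary source: f' = f · (v + v_o)/v.
f' = 899 × (343 + 6)/343 = 899 × 349/343 ≈ 915 Hz.

915 Hz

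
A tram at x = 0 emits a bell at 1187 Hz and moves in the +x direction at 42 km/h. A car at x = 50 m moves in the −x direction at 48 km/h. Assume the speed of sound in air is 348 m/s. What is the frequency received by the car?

42 km/h = 11.67 m/s; 48 km/h = 13.33 m/s.
The observer lies on the +x side, so the source is heading toward the observer and the observer is heading toward the source.
General Doppler shift: f' = f · (v + v_o)/(v − v_s).
f' = 1187 × (348 + 13.33)/(348 − 11.67) = 1187 × 361.33/336.33 ≈ 1275 Hz.

1275 Hz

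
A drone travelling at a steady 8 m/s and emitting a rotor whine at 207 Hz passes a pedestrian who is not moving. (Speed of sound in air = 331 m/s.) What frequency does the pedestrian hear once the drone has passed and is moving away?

202 Hz

Receding: f₂ = f · v/(v + v_s) = 207 × 331/339 ≈ 202 Hz.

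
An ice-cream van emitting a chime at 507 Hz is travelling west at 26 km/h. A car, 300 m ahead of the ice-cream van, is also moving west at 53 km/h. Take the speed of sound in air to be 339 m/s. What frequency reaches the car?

496 Hz

26 km/h = 7.222 m/s; 53 km/h = 14.72 m/s.
The car is ahead, so the ice-cream van is moving toward it while the car is moving away from the ice-cream van.
General Doppler shift: f' = f · (v − v_o)/(v − v_s).
f' = 507 × (339 − 14.72)/(339 − 7.222) = 507 × 324.28/331.78 ≈ 496 Hz.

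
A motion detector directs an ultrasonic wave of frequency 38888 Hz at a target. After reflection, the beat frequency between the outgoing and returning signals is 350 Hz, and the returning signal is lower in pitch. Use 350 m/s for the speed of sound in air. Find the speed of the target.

1.58 m/s

Double Doppler shift off a moving reflector: f₂ = f₀ · (v + u)/(v − u) (u > 0 toward emitter).
Returning signal is lower, so f₂ = f₀ − Δf = 38888 − 350 = 38538 Hz.
Rearranging, u = v · (f₂ − f₀)/(f₂ + f₀) = 350 × -350/77426 ≈ -1.58 m/s.
So the target is moving at 1.58 m/s away from the emitter.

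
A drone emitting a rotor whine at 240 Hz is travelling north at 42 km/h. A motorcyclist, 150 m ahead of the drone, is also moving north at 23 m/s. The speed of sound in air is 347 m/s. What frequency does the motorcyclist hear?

232 Hz

42 km/h = 11.67 m/s.
The motorcyclist is ahead, so the drone is moving toward it while the motorcyclist is moving away from the drone.
Both move, so f' = f · (v − v_o)/(v − v_s).
f' = 240 × (347 − 23)/(347 − 11.67) = 240 × 324/335.33 ≈ 232 Hz.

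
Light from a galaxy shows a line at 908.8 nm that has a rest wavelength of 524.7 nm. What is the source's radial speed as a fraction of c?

0.500c

λ'/λ₀ = 1.7320 > 1 (redshift), so the source is receding.
λ'/λ₀ = √((1 + β)/(1 − β)) for a receding source ⇒ β = (r² − 1)/(r² + 1) with r = λ'/λ₀.
β = (3.0000 − 1)/(3.0000 + 1) ≈ 0.500.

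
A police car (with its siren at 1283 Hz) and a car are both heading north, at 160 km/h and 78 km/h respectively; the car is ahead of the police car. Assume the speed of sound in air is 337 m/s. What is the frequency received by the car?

1383 Hz

160 km/h = 44.44 m/s; 78 km/h = 21.67 m/s.
The car is ahead, so the police car is moving toward it while the car is moving away from the police car.
With source approaching and observer receding, f' = f · (v − v_o)/(v − v_s).
f' = 1283 × (337 − 21.67)/(337 − 44.44) = 1283 × 315.33/292.56 ≈ 1383 Hz.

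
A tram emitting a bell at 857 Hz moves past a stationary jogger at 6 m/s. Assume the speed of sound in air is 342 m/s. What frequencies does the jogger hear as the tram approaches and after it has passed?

872 Hz approaching; 842 Hz receding

Approaching: f₁ = f · v/(v − v_s) = 857 × 342/336 ≈ 872 Hz.
Receding: f₂ = f · v/(v + v_s) = 857 × 342/348 ≈ 842 Hz.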